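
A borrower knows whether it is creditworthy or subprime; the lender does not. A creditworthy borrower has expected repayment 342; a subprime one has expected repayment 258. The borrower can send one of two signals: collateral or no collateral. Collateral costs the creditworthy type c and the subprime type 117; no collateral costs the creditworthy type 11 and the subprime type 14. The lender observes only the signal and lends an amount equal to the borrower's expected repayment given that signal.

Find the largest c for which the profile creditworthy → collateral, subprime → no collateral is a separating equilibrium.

95

Under separation: collateral → creditworthy (pays 342); no collateral → subprime (pays 258).
Subprime: 258 − 14 = 244 ≥ 342 − 117 = 225. Holds regardless of c. ✓
Creditworthy: 342 − c ≥ 258 − 11, so c ≤ 342 − 247 = 95.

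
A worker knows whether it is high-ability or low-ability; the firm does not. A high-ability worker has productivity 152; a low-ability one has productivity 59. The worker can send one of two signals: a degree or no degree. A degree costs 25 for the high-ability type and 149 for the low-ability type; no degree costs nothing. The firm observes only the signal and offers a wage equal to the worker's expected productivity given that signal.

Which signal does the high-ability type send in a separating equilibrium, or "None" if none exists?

Try high-ability → degree, low-ability → no degree:
  Under separation the firm infers type exactly: degree → high-ability (pays 152), no degree → low-ability (pays 59).
  High-ability: degree gives 152 − 25 = 127; no degree gives 59 − 0 = 59. No deviation. ✓
  Low-ability: no degree gives 59 − 0 = 59; degree gives 152 − 149 = 3. No deviation. ✓
Both hold — the high-ability type sends degree.

degree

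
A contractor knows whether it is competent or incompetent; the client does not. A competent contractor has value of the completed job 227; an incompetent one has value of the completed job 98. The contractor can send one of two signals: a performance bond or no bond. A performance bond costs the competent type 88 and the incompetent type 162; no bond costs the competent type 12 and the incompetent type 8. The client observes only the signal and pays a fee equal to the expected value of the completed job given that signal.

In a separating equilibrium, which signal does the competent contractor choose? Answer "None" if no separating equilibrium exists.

bond

Try competent → bond, incompetent → no bond:
  If types separate, bond earns payment 227 and no bond earns 98.
  Competent: bond gives 227 − 88 = 139; no bond gives 98 − 12 = 86. No deviation. ✓
  Incompetent: no bond gives 98 − 8 = 90; bond gives 227 − 162 = 65. No deviation. ✓
Both hold — the competent type sends bond.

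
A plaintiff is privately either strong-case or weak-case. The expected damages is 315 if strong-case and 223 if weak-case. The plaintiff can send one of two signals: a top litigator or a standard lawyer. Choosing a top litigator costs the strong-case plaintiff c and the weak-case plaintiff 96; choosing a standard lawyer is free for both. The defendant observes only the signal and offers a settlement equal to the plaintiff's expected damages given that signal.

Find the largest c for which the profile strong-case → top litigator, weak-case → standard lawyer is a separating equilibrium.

92

Under separation: top litigator → strong-case (pays 315); standard lawyer → weak-case (pays 223).
Weak-case: 223 − 0 = 223 ≥ 315 − 96 = 219. Holds regardless of c. ✓
Strong-case: 315 − c ≥ 223 − 0, so c ≤ 315 − 223 = 92.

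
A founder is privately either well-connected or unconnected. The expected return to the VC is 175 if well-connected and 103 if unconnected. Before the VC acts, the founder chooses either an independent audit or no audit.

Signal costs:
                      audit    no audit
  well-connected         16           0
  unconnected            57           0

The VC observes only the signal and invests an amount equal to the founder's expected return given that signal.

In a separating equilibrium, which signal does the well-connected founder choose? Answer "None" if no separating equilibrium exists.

Try well-connected → audit, unconnected → no audit:
  If types separate, audit earns payment 175 and no audit earns 103.
  Well-connected: audit gives 175 − 16 = 159; no audit gives 103 − 0 = 103. No deviation. ✓
  Unconnected: no audit gives 103 − 0 = 103; audit gives 175 − 57 = 118. Would deviate. ✗
Try well-connected → no audit, unconnected → audit:
  If types separate, no audit earns payment 175 and audit earns 103.
  Well-connected: no audit gives 175 − 0 = 175; audit gives 103 − 16 = 87. No deviation. ✓
  Unconnected: audit gives 103 − 57 = 46; no audit gives 175 − 0 = 175. Would deviate. ✗
Neither assignment is incentive-compatible.

None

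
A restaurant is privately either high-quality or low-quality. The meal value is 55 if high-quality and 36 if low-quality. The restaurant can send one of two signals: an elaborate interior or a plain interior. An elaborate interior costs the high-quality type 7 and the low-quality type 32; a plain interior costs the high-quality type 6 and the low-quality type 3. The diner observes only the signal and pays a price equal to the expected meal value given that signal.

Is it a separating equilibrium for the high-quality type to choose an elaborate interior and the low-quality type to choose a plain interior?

If types separate, elaborate interior earns payment 55 and plain interior earns 36.
High-quality: elaborate interior gives 55 − 7 = 48; plain interior gives 36 − 6 = 30. No deviation. ✓
Low-quality: plain interior gives 36 − 3 = 33; elaborate interior gives 55 − 32 = 23. No deviation. ✓
Both incentive constraints hold.

Yes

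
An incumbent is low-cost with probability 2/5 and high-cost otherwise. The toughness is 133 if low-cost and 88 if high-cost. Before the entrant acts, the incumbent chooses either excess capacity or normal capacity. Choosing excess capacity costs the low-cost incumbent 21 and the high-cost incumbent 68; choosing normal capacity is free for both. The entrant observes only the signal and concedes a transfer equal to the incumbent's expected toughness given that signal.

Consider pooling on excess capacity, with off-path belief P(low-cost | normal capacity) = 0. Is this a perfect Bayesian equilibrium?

On the equilibrium path (excess capacity) the entrant holds the prior 2/5 and pays 2/5·133 + 3/5·88 = 106. Off-path (normal capacity) belief 0 gives 0·133 + 1·88 = 88.
Low-cost: excess capacity gives 106 − 21 = 85; normal capacity gives 88 − 0 = 88. Deviates. ✗
High-cost: excess capacity gives 106 − 68 = 38; normal capacity gives 88 − 0 = 88. Deviates. ✗

No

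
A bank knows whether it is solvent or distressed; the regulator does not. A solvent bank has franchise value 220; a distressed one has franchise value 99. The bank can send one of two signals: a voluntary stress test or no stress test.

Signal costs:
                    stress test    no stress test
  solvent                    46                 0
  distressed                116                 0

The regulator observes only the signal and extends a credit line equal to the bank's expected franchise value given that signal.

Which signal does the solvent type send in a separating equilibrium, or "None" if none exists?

Try solvent → stress test, distressed → no stress test:
  Under separation the regulator infers type exactly: stress test → solvent (pays 220), no stress test → distressed (pays 99).
  Solvent: stress test gives 220 − 46 = 174; no stress test gives 99 − 0 = 99. No deviation. ✓
  Distressed: no stress test gives 99 − 0 = 99; stress test gives 220 − 116 = 104. Would deviate. ✗
Try solvent → no stress test, distressed → stress test:
  Under separation the regulator infers type exactly: no stress test → solvent (pays 220), stress test → distressed (pays 99).
  Solvent: no stress test gives 220 − 0 = 220; stress test gives 99 − 46 = 53. No deviation. ✓
  Distressed: stress test gives 99 − 116 = -17; no stress test gives 220 − 0 = 220. Would deviate. ✗
Neither assignment is incentive-compatible.

None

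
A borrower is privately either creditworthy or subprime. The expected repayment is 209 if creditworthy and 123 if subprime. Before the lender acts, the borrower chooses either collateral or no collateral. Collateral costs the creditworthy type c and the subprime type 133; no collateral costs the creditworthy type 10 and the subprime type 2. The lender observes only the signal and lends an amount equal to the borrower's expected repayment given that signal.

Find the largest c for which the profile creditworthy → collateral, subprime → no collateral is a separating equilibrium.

Under separation: collateral → creditworthy (pays 209); no collateral → subprime (pays 123).
Subprime: 123 − 2 = 121 ≥ 209 − 133 = 76. Holds regardless of c. ✓
Creditworthy: 209 − c ≥ 123 − 10, so c ≤ 209 − 113 = 96.

96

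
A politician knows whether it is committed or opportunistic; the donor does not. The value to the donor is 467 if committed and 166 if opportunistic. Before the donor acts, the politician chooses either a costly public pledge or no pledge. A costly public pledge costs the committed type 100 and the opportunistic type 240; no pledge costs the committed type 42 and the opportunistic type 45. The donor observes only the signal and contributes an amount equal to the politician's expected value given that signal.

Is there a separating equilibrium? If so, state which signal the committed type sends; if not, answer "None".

None

Try committed → pledge, opportunistic → no pledge:
  If types separate, pledge earns payment 467 and no pledge earns 166.
  Committed: pledge gives 467 − 100 = 367; no pledge gives 166 − 42 = 124. No deviation. ✓
  Opportunistic: no pledge gives 166 − 45 = 121; pledge gives 467 − 240 = 227. Would deviate. ✗
Try committed → no pledge, opportunistic → pledge:
  If types separate, no pledge earns payment 467 and pledge earns 166.
  Committed: no pledge gives 467 − 42 = 425; pledge gives 166 − 100 = 66. No deviation. ✓
  Opportunistic: pledge gives 166 − 240 = -74; no pledge gives 467 − 45 = 422. Would deviate. ✗
Neither assignment is incentive-compatible.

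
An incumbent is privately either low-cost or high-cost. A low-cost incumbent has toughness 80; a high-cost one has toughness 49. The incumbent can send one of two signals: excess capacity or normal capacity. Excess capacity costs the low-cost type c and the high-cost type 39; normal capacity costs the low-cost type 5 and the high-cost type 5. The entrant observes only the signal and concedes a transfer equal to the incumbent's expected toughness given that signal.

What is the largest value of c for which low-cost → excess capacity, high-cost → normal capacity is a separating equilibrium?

36

Under separation: excess capacity → low-cost (pays 80); normal capacity → high-cost (pays 49).
High-cost: 49 − 5 = 44 ≥ 80 − 39 = 41. Holds regardless of c. ✓
Low-cost: 80 − c ≥ 49 − 5, so c ≤ 80 − 44 = 36.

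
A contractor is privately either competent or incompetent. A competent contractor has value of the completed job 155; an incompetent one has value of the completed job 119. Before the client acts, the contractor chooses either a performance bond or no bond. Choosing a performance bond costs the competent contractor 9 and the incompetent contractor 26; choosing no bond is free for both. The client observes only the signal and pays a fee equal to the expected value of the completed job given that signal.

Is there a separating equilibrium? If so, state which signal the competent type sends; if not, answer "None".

None

Try competent → bond, incompetent → no bond:
  Under separation the client infers type exactly: bond → competent (pays 155), no bond → incompetent (pays 119).
  Competent: bond gives 155 − 9 = 146; no bond gives 119 − 0 = 119. No deviation. ✓
  Incompetent: no bond gives 119 − 0 = 119; bond gives 155 − 26 = 129. Would deviate. ✗
Try competent → no bond, incompetent → bond:
  Under separation the client infers type exactly: no bond → competent (pays 155), bond → incompetent (pays 119).
  Competent: no bond gives 155 − 0 = 155; bond gives 119 − 9 = 110. No deviation. ✓
  Incompetent: bond gives 119 − 26 = 93; no bond gives 155 − 0 = 155. Would deviate. ✗
Neither assignment is incentive-compatible.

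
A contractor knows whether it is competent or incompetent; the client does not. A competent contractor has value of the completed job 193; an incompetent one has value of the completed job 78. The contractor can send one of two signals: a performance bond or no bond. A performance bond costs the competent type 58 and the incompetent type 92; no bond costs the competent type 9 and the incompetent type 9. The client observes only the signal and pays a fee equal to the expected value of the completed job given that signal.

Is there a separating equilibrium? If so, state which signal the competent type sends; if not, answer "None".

Try competent → bond, incompetent → no bond:
  Under separation the client infers type exactly: bond → competent (pays 193), no bond → incompetent (pays 78).
  Competent: bond gives 193 − 58 = 135; no bond gives 78 − 9 = 69. No deviation. ✓
  Incompetent: no bond gives 78 − 9 = 69; bond gives 193 − 92 = 101. Would deviate. ✗
Try competent → no bond, incompetent → bond:
  Under separation the client infers type exactly: no bond → competent (pays 193), bond → incompetent (pays 78).
  Competent: no bond gives 193 − 9 = 184; bond gives 78 − 58 = 20. No deviation. ✓
  Incompetent: bond gives 78 − 92 = -14; no bond gives 193 − 9 = 184. Would deviate. ✗
Neither assignment is incentive-compatible.

None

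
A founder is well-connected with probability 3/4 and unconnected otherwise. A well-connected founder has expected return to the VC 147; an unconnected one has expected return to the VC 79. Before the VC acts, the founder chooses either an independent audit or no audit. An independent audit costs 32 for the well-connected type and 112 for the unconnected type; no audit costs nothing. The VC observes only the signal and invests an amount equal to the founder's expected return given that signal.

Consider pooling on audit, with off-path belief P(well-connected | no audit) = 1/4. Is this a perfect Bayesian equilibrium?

On the equilibrium path (audit) the VC holds the prior 3/4 and pays 3/4·147 + 1/4·79 = 130. Off-path (no audit) belief 1/4 gives 1/4·147 + 3/4·79 = 96.
Well-connected: audit gives 130 − 32 = 98; no audit gives 96 − 0 = 96. Stays. ✓
Unconnected: audit gives 130 − 112 = 18; no audit gives 96 − 0 = 96. Deviates. ✗

No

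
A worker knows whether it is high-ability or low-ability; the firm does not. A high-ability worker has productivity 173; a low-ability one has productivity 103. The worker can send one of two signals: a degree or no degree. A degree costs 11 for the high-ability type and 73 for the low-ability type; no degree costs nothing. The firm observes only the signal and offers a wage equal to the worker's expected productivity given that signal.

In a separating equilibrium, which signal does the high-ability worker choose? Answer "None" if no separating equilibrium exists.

Try high-ability → degree, low-ability → no degree:
  If types separate, degree earns payment 173 and no degree earns 103.
  High-ability: degree gives 173 − 11 = 162; no degree gives 103 − 0 = 103. No deviation. ✓
  Low-ability: no degree gives 103 − 0 = 103; degree gives 173 − 73 = 100. No deviation. ✓
Both hold — the high-ability type sends degree.

degree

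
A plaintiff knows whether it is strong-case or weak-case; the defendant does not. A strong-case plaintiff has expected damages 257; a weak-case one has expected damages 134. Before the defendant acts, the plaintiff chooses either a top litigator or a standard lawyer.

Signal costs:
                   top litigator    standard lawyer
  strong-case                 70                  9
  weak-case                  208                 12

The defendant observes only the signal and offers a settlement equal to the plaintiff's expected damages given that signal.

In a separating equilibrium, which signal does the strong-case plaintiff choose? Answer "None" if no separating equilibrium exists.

Try strong-case → top litigator, weak-case → standard lawyer:
  Under separation the defendant infers type exactly: top litigator → strong-case (pays 257), standard lawyer → weak-case (pays 134).
  Strong-case: top litigator gives 257 − 70 = 187; standard lawyer gives 134 − 9 = 125. No deviation. ✓
  Weak-case: standard lawyer gives 134 − 12 = 122; top litigator gives 257 − 208 = 49. No deviation. ✓
Both hold — the strong-case type sends top litigator.

top litigator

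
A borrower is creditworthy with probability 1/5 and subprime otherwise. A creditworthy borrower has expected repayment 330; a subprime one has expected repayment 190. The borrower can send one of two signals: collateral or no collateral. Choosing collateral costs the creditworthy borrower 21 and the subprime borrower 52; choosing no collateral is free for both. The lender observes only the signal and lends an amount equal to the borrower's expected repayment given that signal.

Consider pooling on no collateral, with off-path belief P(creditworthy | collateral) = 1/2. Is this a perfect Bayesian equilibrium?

At the pooled signal (no collateral) the lender holds the prior 1/5 and pays 1/5·330 + 4/5·190 = 218. Off-path (collateral) belief 1/2 gives 1/2·330 + 1/2·190 = 260.
Creditworthy: no collateral gives 218 − 0 = 218; collateral gives 260 − 21 = 239. Deviates. ✗
Subprime: no collateral gives 218 − 0 = 218; collateral gives 260 − 52 = 208. Stays. ✓

No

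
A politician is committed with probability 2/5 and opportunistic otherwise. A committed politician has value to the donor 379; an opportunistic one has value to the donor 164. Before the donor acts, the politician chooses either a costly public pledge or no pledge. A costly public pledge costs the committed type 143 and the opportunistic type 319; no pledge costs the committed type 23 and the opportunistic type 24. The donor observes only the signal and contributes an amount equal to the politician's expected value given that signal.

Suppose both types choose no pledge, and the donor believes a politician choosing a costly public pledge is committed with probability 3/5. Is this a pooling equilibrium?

At the pooled signal (no pledge) the donor holds the prior 2/5 and pays 2/5·379 + 3/5·164 = 250. Off-path (pledge) belief 3/5 gives 3/5·379 + 2/5·164 = 293.
Committed: no pledge gives 250 − 23 = 227; pledge gives 293 − 143 = 150. Stays. ✓
Opportunistic: no pledge gives 250 − 24 = 226; pledge gives 293 − 319 = -26. Stays. ✓

Yes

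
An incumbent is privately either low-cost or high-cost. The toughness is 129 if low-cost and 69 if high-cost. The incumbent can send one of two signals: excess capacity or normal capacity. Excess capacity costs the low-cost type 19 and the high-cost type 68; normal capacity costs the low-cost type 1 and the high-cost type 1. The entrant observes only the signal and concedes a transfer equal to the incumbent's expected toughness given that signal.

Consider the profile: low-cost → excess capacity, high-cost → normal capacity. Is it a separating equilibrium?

If types separate, excess capacity earns payment 129 and normal capacity earns 69.
Low-cost: excess capacity gives 129 − 19 = 110; normal capacity gives 69 − 1 = 68. No deviation. ✓
High-cost: normal capacity gives 69 − 1 = 68; excess capacity gives 129 − 68 = 61. No deviation. ✓
Both incentive constraints hold.

Yes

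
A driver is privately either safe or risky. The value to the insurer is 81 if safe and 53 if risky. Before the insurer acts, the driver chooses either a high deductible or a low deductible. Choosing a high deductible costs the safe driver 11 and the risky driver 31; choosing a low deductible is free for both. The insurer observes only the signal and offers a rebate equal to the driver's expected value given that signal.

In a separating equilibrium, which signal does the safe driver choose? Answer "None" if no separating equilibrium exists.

high deductible

Try safe → high deductible, risky → low deductible:
  If types separate, high deductible earns payment 81 and low deductible earns 53.
  Safe: high deductible gives 81 − 11 = 70; low deductible gives 53 − 0 = 53. No deviation. ✓
  Risky: low deductible gives 53 − 0 = 53; high deductible gives 81 − 31 = 50. No deviation. ✓
Both hold — the safe type sends high deductible.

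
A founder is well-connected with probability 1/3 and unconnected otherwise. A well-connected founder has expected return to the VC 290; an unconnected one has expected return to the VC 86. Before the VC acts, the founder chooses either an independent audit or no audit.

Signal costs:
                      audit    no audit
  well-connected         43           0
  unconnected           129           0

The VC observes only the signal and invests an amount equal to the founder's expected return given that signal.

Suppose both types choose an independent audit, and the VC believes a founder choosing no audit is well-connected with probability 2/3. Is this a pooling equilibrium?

No

On the equilibrium path (audit) the VC holds the prior 1/3 and pays 1/3·290 + 2/3·86 = 154. Off-path (no audit) belief 2/3 gives 2/3·290 + 1/3·86 = 222.
Well-connected: audit gives 154 − 43 = 111; no audit gives 222 − 0 = 222. Deviates. ✗
Unconnected: audit gives 154 − 129 = 25; no audit gives 222 − 0 = 222. Deviates. ✗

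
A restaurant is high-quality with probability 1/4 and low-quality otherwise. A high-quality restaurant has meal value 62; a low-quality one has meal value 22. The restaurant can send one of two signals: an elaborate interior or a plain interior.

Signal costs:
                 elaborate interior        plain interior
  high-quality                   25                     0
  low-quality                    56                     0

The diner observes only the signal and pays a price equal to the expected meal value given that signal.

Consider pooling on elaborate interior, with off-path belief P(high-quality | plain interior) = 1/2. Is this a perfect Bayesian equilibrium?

At the pooled signal (elaborate interior) the diner holds the prior 1/4 and pays 1/4·62 + 3/4·22 = 32. Off-path (plain interior) belief 1/2 gives 1/2·62 + 1/2·22 = 42.
High-quality: elaborate interior gives 32 − 25 = 7; plain interior gives 42 − 0 = 42. Deviates. ✗
Low-quality: elaborate interior gives 32 − 56 = -24; plain interior gives 42 − 0 = 42. Deviates. ✗

No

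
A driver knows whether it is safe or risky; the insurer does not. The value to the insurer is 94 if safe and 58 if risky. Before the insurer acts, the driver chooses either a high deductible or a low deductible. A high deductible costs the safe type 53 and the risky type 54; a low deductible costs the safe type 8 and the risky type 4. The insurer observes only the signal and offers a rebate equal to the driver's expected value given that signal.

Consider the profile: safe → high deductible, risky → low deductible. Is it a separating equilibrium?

No

Under separation the insurer infers type exactly: high deductible → safe (pays 94), low deductible → risky (pays 58).
Safe: high deductible gives 94 − 53 = 41; low deductible gives 58 − 8 = 50. Would deviate. ✗
Risky: low deductible gives 58 − 4 = 54; high deductible gives 94 − 54 = 40. No deviation. ✓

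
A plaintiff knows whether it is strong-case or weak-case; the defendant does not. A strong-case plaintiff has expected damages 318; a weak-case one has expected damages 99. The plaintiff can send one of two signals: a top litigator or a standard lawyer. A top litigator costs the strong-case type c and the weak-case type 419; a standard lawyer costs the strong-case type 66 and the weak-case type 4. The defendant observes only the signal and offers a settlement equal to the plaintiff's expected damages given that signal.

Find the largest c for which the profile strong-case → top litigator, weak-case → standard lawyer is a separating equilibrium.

Under separation: top litigator → strong-case (pays 318); standard lawyer → weak-case (pays 99).
Weak-case: 99 − 4 = 95 ≥ 318 − 419 = -101. Holds regardless of c. ✓
Strong-case: 318 − c ≥ 99 − 66, so c ≤ 318 − 33 = 285.

285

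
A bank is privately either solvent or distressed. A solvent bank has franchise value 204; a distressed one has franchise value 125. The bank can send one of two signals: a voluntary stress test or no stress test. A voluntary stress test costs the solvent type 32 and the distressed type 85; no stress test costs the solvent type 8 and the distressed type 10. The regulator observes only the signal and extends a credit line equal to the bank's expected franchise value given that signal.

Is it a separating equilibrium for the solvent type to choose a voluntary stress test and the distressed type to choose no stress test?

Under separation the regulator infers type exactly: stress test → solvent (pays 204), no stress test → distressed (pays 125).
Solvent: stress test gives 204 − 32 = 172; no stress test gives 125 − 8 = 117. No deviation. ✓
Distressed: no stress test gives 125 − 10 = 115; stress test gives 204 − 85 = 119. Would deviate. ✗

No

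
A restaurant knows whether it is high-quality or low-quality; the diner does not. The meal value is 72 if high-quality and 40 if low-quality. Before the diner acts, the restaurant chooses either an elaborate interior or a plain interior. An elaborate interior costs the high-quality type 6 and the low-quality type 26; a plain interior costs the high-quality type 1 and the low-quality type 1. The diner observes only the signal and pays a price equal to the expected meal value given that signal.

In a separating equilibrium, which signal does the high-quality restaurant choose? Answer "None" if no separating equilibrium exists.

Try high-quality → elaborate interior, low-quality → plain interior:
  If types separate, elaborate interior earns payment 72 and plain interior earns 40.
  High-quality: elaborate interior gives 72 − 6 = 66; plain interior gives 40 − 1 = 39. No deviation. ✓
  Low-quality: plain interior gives 40 − 1 = 39; elaborate interior gives 72 − 26 = 46. Would deviate. ✗
Try high-quality → plain interior, low-quality → elaborate interior:
  If types separate, plain interior earns payment 72 and elaborate interior earns 40.
  High-quality: plain interior gives 72 − 1 = 71; elaborate interior gives 40 − 6 = 34. No deviation. ✓
  Low-quality: elaborate interior gives 40 − 26 = 14; plain interior gives 72 − 1 = 71. Would deviate. ✗
Neither assignment is incentive-compatible.

None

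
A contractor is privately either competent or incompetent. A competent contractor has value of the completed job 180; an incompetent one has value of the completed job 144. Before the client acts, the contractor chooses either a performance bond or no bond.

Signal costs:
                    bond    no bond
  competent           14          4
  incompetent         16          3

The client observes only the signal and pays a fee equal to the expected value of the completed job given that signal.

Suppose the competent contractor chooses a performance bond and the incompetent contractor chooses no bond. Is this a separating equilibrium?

If types separate, bond earns payment 180 and no bond earns 144.
Competent: bond gives 180 − 14 = 166; no bond gives 144 − 4 = 140. No deviation. ✓
Incompetent: no bond gives 144 − 3 = 141; bond gives 180 − 16 = 164. Would deviate. ✗

No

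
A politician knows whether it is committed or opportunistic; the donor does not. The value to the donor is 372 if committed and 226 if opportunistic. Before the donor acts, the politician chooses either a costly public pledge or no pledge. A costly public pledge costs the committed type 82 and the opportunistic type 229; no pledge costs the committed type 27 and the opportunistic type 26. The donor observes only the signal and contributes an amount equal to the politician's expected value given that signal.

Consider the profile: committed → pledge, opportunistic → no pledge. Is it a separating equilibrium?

If types separate, pledge earns payment 372 and no pledge earns 226.
Committed: pledge gives 372 − 82 = 290; no pledge gives 226 − 27 = 199. No deviation. ✓
Opportunistic: no pledge gives 226 − 26 = 200; pledge gives 372 − 229 = 143. No deviation. ✓
Both incentive constraints hold.

Yes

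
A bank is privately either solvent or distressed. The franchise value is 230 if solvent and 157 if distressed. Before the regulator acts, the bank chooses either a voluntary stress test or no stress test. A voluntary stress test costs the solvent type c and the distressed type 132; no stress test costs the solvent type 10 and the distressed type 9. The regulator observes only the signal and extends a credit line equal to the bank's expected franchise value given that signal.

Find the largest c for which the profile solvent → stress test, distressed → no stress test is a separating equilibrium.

Under separation: stress test → solvent (pays 230); no stress test → distressed (pays 157).
Distressed: 157 − 9 = 148 ≥ 230 − 132 = 98. Holds regardless of c. ✓
Solvent: 230 − c ≥ 157 − 10, so c ≤ 230 − 147 = 83.

83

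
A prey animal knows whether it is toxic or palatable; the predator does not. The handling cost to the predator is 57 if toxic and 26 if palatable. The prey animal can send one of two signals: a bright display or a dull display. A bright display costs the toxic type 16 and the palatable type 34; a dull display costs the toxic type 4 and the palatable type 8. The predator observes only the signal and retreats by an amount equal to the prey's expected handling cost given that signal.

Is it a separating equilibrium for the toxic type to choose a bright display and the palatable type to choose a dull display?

No

Under separation the predator infers type exactly: bright display → toxic (pays 57), dull display → palatable (pays 26).
Toxic: bright display gives 57 − 16 = 41; dull display gives 26 − 4 = 22. No deviation. ✓
Palatable: dull display gives 26 − 8 = 18; bright display gives 57 − 34 = 23. Would deviate. ✗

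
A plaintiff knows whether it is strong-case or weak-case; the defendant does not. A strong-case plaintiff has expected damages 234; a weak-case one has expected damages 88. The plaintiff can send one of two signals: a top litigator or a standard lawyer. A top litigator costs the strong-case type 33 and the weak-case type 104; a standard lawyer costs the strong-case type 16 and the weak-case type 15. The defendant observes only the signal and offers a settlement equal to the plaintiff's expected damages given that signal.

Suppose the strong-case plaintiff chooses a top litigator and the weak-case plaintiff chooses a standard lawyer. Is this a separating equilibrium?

No

Under separation the defendant infers type exactly: top litigator → strong-case (pays 234), standard lawyer → weak-case (pays 88).
Strong-case: top litigator gives 234 − 33 = 201; standard lawyer gives 88 − 16 = 72. No deviation. ✓
Weak-case: standard lawyer gives 88 − 15 = 73; top litigator gives 234 − 104 = 130. Would deviate. ✗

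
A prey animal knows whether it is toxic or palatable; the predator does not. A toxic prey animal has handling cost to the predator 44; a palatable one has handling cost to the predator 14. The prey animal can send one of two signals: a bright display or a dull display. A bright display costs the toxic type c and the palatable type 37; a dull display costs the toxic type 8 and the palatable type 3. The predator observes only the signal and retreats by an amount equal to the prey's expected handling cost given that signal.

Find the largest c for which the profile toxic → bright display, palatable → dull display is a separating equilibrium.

Under separation: bright display → toxic (pays 44); dull display → palatable (pays 14).
Palatable: 14 − 3 = 11 ≥ 44 − 37 = 7. Holds regardless of c. ✓
Toxic: 44 − c ≥ 14 − 8, so c ≤ 44 − 6 = 38.

38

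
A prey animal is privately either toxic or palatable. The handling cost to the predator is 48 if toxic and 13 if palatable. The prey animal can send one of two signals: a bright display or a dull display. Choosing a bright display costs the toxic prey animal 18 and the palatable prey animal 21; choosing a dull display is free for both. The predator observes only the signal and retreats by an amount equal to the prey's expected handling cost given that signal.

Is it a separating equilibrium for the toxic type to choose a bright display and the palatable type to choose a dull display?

No

Under separation the predator infers type exactly: bright display → toxic (pays 48), dull display → palatable (pays 13).
Toxic: bright display gives 48 − 18 = 30; dull display gives 13 − 0 = 13. No deviation. ✓
Palatable: dull display gives 13 − 0 = 13; bright display gives 48 − 21 = 27. Would deviate. ✗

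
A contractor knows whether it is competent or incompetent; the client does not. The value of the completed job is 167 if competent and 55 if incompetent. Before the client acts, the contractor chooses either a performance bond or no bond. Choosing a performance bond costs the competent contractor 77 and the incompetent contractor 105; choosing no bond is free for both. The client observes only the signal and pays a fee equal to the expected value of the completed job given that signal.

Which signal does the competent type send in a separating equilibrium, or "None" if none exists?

None

Try competent → bond, incompetent → no bond:
  Under separation the client infers type exactly: bond → competent (pays 167), no bond → incompetent (pays 55).
  Competent: bond gives 167 − 77 = 90; no bond gives 55 − 0 = 55. No deviation. ✓
  Incompetent: no bond gives 55 − 0 = 55; bond gives 167 − 105 = 62. Would deviate. ✗
Try competent → no bond, incompetent → bond:
  Under separation the client infers type exactly: no bond → competent (pays 167), bond → incompetent (pays 55).
  Competent: no bond gives 167 − 0 = 167; bond gives 55 − 77 = -22. No deviation. ✓
  Incompetent: bond gives 55 − 105 = -50; no bond gives 167 − 0 = 167. Would deviate. ✗
Neither assignment is incentive-compatible.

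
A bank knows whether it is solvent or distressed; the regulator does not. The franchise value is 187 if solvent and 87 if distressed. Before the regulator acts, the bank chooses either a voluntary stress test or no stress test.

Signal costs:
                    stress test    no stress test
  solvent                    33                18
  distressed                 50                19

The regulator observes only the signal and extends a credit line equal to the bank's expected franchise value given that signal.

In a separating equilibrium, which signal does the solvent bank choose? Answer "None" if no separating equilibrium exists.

Try solvent → stress test, distressed → no stress test:
  If types separate, stress test earns payment 187 and no stress test earns 87.
  Solvent: stress test gives 187 − 33 = 154; no stress test gives 87 − 18 = 69. No deviation. ✓
  Distressed: no stress test gives 87 − 19 = 68; stress test gives 187 − 50 = 137. Would deviate. ✗
Try solvent → no stress test, distressed → stress test:
  If types separate, no stress test earns payment 187 and stress test earns 87.
  Solvent: no stress test gives 187 − 18 = 169; stress test gives 87 − 33 = 54. No deviation. ✓
  Distressed: stress test gives 87 − 50 = 37; no stress test gives 187 − 19 = 168. Would deviate. ✗
Neither assignment is incentive-compatible.

None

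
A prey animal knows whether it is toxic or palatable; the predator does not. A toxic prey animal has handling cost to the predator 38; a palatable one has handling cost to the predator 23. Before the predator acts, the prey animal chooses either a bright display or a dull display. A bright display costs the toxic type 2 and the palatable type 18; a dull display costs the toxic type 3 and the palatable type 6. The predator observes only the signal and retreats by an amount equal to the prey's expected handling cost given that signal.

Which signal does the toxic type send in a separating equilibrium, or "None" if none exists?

None

Try toxic → bright display, palatable → dull display:
  If types separate, bright display earns payment 38 and dull display earns 23.
  Toxic: bright display gives 38 − 2 = 36; dull display gives 23 − 3 = 20. No deviation. ✓
  Palatable: dull display gives 23 − 6 = 17; bright display gives 38 − 18 = 20. Would deviate. ✗
Try toxic → dull display, palatable → bright display:
  If types separate, dull display earns payment 38 and bright display earns 23.
  Toxic: dull display gives 38 − 3 = 35; bright display gives 23 − 2 = 21. No deviation. ✓
  Palatable: bright display gives 23 − 18 = 5; dull display gives 38 − 6 = 32. Would deviate. ✗
Neither assignment is incentive-compatible.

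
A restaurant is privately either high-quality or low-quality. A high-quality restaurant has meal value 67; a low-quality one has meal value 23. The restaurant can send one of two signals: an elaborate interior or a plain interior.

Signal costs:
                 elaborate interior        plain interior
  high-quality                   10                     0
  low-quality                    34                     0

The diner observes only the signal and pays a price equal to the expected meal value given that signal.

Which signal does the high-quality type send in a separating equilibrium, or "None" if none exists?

Try high-quality → elaborate interior, low-quality → plain interior:
  If types separate, elaborate interior earns payment 67 and plain interior earns 23.
  High-quality: elaborate interior gives 67 − 10 = 57; plain interior gives 23 − 0 = 23. No deviation. ✓
  Low-quality: plain interior gives 23 − 0 = 23; elaborate interior gives 67 − 34 = 33. Would deviate. ✗
Try high-quality → plain interior, low-quality → elaborate interior:
  If types separate, plain interior earns payment 67 and elaborate interior earns 23.
  High-quality: plain interior gives 67 − 0 = 67; elaborate interior gives 23 − 10 = 13. No deviation. ✓
  Low-quality: elaborate interior gives 23 − 34 = -11; plain interior gives 67 − 0 = 67. Would deviate. ✗
Neither assignment is incentive-compatible.

None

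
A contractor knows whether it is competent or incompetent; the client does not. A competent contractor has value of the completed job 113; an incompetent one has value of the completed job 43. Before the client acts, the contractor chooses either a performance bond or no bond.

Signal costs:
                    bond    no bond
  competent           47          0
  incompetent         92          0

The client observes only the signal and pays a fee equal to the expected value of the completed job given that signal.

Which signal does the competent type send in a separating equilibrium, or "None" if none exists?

Try competent → bond, incompetent → no bond:
  If types separate, bond earns payment 113 and no bond earns 43.
  Competent: bond gives 113 − 47 = 66; no bond gives 43 − 0 = 43. No deviation. ✓
  Incompetent: no bond gives 43 − 0 = 43; bond gives 113 − 92 = 21. No deviation. ✓
Both hold — the competent type sends bond.

bond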